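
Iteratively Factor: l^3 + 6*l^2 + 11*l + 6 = (l + 3)*(l^2 + 3*l + 2) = (l + 1)*(l + 3)*(l + 2)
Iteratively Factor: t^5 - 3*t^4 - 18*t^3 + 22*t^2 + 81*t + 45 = (t + 1)*(t^4 - 4*t^3 - 14*t^2 + 36*t + 45) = (t + 1)*(t + 3)*(t^3 - 7*t^2 + 7*t + 15) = (t + 1)^2*(t + 3)*(t^2 - 8*t + 15) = (t - 5)*(t + 1)^2*(t + 3)*(t - 3)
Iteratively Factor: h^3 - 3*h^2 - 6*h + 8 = (h - 4)*(h^2 + h - 2) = (h - 4)*(h - 1)*(h + 2)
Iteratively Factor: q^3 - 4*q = (q + 2)*(q^2 - 2*q) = (q - 2)*(q + 2)*(q)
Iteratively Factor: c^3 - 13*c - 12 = (c - 4)*(c^2 + 4*c + 3) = (c - 4)*(c + 3)*(c + 1)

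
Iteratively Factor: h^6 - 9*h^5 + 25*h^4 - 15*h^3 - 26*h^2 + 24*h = (h + 1)*(h^5 - 10*h^4 + 35*h^3 - 50*h^2 + 24*h) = (h - 3)*(h + 1)*(h^4 - 7*h^3 + 14*h^2 - 8*h) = (h - 3)*(h - 1)*(h + 1)*(h^3 - 6*h^2 + 8*h) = (h - 4)*(h - 3)*(h - 1)*(h + 1)*(h^2 - 2*h) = (h - 4)*(h - 3)*(h - 2)*(h - 1)*(h + 1)*(h)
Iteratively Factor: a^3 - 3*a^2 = (a)*(a^2 - 3*a) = a*(a - 3)*(a)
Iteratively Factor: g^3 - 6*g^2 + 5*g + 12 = (g - 4)*(g^2 - 2*g - 3) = (g - 4)*(g + 1)*(g - 3)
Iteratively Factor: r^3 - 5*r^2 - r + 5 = (r - 5)*(r^2 - 1) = (r - 5)*(r + 1)*(r - 1)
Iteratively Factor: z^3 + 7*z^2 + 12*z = (z + 4)*(z^2 + 3*z) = (z + 3)*(z + 4)*(z)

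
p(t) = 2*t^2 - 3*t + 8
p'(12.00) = 45.00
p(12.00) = 260.00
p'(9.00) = 33.00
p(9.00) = 143.00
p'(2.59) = 7.36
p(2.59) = 13.65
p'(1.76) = 4.04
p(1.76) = 8.92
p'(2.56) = 7.24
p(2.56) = 13.43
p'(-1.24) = -7.96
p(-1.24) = 14.80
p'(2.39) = 6.56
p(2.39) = 12.25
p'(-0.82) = -6.28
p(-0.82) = 11.80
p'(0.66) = -0.36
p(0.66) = 6.89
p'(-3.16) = -15.64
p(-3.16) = 37.45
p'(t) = 4*t - 3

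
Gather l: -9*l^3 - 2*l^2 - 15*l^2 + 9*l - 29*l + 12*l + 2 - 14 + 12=-9*l^3 - 17*l^2 - 8*l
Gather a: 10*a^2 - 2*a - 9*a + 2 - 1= 10*a^2 - 11*a + 1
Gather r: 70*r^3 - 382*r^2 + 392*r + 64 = 70*r^3 - 382*r^2 + 392*r + 64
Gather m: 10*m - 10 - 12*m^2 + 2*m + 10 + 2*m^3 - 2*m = 2*m^3 - 12*m^2 + 10*m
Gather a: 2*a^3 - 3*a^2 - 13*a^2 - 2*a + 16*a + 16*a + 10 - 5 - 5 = 2*a^3 - 16*a^2 + 30*a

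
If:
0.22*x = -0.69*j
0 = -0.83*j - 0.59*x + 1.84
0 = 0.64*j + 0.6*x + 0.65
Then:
No Solution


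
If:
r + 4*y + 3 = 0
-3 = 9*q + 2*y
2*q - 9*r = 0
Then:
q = -27/160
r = -3/80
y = -237/320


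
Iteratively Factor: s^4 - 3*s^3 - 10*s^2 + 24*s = (s)*(s^3 - 3*s^2 - 10*s + 24) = s*(s - 2)*(s^2 - s - 12) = s*(s - 2)*(s + 3)*(s - 4)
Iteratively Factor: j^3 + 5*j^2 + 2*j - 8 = (j + 4)*(j^2 + j - 2) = (j + 2)*(j + 4)*(j - 1)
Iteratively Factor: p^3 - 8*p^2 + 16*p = (p)*(p^2 - 8*p + 16) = p*(p - 4)*(p - 4)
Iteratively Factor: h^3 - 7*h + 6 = (h + 3)*(h^2 - 3*h + 2) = (h - 2)*(h + 3)*(h - 1)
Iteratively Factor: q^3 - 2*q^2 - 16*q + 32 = (q + 4)*(q^2 - 6*q + 8) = (q - 2)*(q + 4)*(q - 4)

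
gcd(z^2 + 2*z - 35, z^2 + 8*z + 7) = z + 7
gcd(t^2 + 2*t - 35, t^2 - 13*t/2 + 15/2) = t - 5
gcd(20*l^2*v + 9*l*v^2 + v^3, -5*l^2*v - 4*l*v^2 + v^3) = v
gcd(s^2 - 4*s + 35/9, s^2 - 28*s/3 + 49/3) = s - 7/3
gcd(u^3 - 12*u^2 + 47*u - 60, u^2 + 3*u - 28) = u - 4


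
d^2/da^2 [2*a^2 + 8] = 4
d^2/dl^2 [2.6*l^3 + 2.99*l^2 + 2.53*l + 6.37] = 15.6*l + 5.98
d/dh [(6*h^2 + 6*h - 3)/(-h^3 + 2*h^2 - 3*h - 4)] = 3*(2*h^4 + 4*h^3 - 13*h^2 - 12*h - 11)/(h^6 - 4*h^5 + 10*h^4 - 4*h^3 - 7*h^2 + 24*h + 16)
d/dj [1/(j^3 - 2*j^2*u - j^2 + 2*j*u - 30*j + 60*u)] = (-3*j^2 + 4*j*u + 2*j - 2*u + 30)/(j^3 - 2*j^2*u - j^2 + 2*j*u - 30*j + 60*u)^2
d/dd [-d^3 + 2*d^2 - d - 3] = -3*d^2 + 4*d - 1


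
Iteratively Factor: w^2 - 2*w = (w)*(w - 2)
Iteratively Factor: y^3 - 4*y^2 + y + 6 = (y + 1)*(y^2 - 5*y + 6) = (y - 3)*(y + 1)*(y - 2)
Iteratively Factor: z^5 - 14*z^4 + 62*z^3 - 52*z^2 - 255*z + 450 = (z - 3)*(z^4 - 11*z^3 + 29*z^2 + 35*z - 150) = (z - 5)*(z - 3)*(z^3 - 6*z^2 - z + 30) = (z - 5)^2*(z - 3)*(z^2 - z - 6) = (z - 5)^2*(z - 3)^2*(z + 2)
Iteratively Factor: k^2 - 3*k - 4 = (k - 4)*(k + 1)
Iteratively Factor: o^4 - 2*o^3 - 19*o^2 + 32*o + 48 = (o - 3)*(o^3 + o^2 - 16*o - 16) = (o - 3)*(o + 1)*(o^2 - 16) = (o - 3)*(o + 1)*(o + 4)*(o - 4)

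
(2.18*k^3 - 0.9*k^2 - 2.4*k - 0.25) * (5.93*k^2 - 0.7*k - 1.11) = 12.9274*k^5 - 6.863*k^4 - 16.0218*k^3 + 1.1965*k^2 + 2.839*k + 0.2775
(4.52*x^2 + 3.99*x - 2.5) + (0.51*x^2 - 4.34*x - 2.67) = 5.03*x^2 - 0.35*x - 5.17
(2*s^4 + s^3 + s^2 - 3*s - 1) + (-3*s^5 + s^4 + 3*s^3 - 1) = -3*s^5 + 3*s^4 + 4*s^3 + s^2 - 3*s - 2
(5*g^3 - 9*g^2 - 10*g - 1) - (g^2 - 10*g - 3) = 5*g^3 - 10*g^2 + 2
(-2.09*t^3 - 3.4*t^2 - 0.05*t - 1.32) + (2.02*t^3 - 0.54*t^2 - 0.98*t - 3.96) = -0.0699999999999998*t^3 - 3.94*t^2 - 1.03*t - 5.28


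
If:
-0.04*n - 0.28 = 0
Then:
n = -7.00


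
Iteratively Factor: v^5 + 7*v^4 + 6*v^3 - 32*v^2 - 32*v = (v + 4)*(v^4 + 3*v^3 - 6*v^2 - 8*v) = (v + 1)*(v + 4)*(v^3 + 2*v^2 - 8*v) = (v - 2)*(v + 1)*(v + 4)*(v^2 + 4*v) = (v - 2)*(v + 1)*(v + 4)^2*(v)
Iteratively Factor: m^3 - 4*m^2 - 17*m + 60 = (m - 3)*(m^2 - m - 20) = (m - 3)*(m + 4)*(m - 5)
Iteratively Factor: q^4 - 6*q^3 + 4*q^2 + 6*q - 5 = (q - 1)*(q^3 - 5*q^2 - q + 5) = (q - 5)*(q - 1)*(q^2 - 1) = (q - 5)*(q - 1)*(q + 1)*(q - 1)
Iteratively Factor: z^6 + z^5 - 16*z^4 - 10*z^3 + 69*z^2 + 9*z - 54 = (z - 3)*(z^5 + 4*z^4 - 4*z^3 - 22*z^2 + 3*z + 18) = (z - 3)*(z + 3)*(z^4 + z^3 - 7*z^2 - z + 6) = (z - 3)*(z - 1)*(z + 3)*(z^3 + 2*z^2 - 5*z - 6) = (z - 3)*(z - 1)*(z + 1)*(z + 3)*(z^2 + z - 6) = (z - 3)*(z - 1)*(z + 1)*(z + 3)^2*(z - 2)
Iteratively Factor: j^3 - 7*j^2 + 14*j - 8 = (j - 4)*(j^2 - 3*j + 2) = (j - 4)*(j - 1)*(j - 2)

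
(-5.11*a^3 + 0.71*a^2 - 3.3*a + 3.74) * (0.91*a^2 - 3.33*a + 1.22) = -4.6501*a^5 + 17.6624*a^4 - 11.6015*a^3 + 15.2586*a^2 - 16.4802*a + 4.5628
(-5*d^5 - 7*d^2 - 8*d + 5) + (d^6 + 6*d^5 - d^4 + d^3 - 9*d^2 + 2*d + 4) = d^6 + d^5 - d^4 + d^3 - 16*d^2 - 6*d + 9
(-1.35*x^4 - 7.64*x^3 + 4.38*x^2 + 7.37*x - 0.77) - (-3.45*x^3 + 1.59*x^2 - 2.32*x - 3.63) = -1.35*x^4 - 4.19*x^3 + 2.79*x^2 + 9.69*x + 2.86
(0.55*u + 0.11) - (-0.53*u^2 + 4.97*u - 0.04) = 0.53*u^2 - 4.42*u + 0.15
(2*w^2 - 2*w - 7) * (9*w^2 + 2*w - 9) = 18*w^4 - 14*w^3 - 85*w^2 + 4*w + 63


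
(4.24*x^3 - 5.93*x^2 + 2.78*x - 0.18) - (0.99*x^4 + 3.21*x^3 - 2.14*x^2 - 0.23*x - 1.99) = -0.99*x^4 + 1.03*x^3 - 3.79*x^2 + 3.01*x + 1.81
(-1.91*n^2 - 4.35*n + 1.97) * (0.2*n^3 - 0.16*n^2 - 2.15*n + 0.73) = -0.382*n^5 - 0.5644*n^4 + 5.1965*n^3 + 7.643*n^2 - 7.411*n + 1.4381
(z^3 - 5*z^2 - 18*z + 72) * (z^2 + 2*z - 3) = z^5 - 3*z^4 - 31*z^3 + 51*z^2 + 198*z - 216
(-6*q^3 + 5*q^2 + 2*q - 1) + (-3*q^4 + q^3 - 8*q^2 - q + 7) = -3*q^4 - 5*q^3 - 3*q^2 + q + 6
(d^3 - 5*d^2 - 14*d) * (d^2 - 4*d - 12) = d^5 - 9*d^4 - 6*d^3 + 116*d^2 + 168*d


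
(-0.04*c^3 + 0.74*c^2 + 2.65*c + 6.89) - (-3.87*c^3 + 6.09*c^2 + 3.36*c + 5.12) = 3.83*c^3 - 5.35*c^2 - 0.71*c + 1.77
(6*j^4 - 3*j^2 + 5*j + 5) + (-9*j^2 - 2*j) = 6*j^4 - 12*j^2 + 3*j + 5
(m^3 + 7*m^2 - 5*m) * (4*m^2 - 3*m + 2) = 4*m^5 + 25*m^4 - 39*m^3 + 29*m^2 - 10*m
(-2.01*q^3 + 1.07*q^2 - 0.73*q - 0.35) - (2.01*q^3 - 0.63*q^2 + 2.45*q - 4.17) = -4.02*q^3 + 1.7*q^2 - 3.18*q + 3.82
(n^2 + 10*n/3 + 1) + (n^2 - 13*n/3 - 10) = 2*n^2 - n - 9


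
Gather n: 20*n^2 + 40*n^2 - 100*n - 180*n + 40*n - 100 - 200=60*n^2 - 240*n - 300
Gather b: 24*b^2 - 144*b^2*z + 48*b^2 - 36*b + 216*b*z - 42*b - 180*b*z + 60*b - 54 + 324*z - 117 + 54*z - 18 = b^2*(72 - 144*z) + b*(36*z - 18) + 378*z - 189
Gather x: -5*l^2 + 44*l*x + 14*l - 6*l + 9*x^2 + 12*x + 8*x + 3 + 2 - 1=-5*l^2 + 8*l + 9*x^2 + x*(44*l + 20) + 4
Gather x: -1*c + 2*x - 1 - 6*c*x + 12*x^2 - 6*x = -c + 12*x^2 + x*(-6*c - 4) - 1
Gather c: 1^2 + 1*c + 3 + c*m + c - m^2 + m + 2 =c*(m + 2) - m^2 + m + 6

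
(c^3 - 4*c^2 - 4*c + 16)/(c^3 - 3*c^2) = (c^3 - 4*c^2 - 4*c + 16)/(c^2*(c - 3))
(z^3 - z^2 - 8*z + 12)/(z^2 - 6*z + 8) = (z^2 + z - 6)/(z - 4)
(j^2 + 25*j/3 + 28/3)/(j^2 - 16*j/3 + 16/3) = (3*j^2 + 25*j + 28)/(3*j^2 - 16*j + 16)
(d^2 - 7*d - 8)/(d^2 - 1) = (d - 8)/(d - 1)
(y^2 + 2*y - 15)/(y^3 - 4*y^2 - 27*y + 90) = 1/(y - 6)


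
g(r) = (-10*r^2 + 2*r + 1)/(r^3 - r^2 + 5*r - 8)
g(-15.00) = 0.62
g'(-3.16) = 0.02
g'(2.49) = 2.08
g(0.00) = -0.12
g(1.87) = -6.88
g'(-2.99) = -0.02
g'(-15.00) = 0.04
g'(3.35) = 0.86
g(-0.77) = 0.50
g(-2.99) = 1.61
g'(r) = (2 - 20*r)/(r^3 - r^2 + 5*r - 8) + (-10*r^2 + 2*r + 1)*(-3*r^2 + 2*r - 5)/(r^3 - r^2 + 5*r - 8)^2 = (10*r^4 - 4*r^3 - 51*r^2 + 162*r - 21)/(r^6 - 2*r^5 + 11*r^4 - 26*r^3 + 41*r^2 - 80*r + 64)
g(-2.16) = 1.49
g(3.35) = -2.98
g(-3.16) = 1.61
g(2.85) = -3.50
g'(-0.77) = -1.03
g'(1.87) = 10.35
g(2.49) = -4.09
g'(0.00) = -0.33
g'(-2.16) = -0.31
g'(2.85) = 1.31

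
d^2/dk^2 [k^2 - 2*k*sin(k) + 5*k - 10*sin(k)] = 2*k*sin(k) + 10*sin(k) - 4*cos(k) + 2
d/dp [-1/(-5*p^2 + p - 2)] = (1 - 10*p)/(5*p^2 - p + 2)^2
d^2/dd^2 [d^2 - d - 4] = 2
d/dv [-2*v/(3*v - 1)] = 2/(3*v - 1)^2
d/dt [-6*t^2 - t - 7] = -12*t - 1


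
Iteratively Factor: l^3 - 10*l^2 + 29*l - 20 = (l - 5)*(l^2 - 5*l + 4) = (l - 5)*(l - 1)*(l - 4)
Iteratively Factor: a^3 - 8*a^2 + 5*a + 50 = (a - 5)*(a^2 - 3*a - 10) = (a - 5)^2*(a + 2)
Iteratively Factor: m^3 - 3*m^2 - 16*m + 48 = (m - 3)*(m^2 - 16) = (m - 4)*(m - 3)*(m + 4)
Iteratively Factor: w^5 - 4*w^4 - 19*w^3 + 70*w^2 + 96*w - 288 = (w + 3)*(w^4 - 7*w^3 + 2*w^2 + 64*w - 96) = (w - 2)*(w + 3)*(w^3 - 5*w^2 - 8*w + 48) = (w - 4)*(w - 2)*(w + 3)*(w^2 - w - 12) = (w - 4)*(w - 2)*(w + 3)^2*(w - 4)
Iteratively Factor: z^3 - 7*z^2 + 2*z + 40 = (z + 2)*(z^2 - 9*z + 20) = (z - 4)*(z + 2)*(z - 5)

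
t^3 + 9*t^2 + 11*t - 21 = (t - 1)*(t + 3)*(t + 7)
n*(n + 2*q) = n^2 + 2*n*q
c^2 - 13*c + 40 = (c - 8)*(c - 5)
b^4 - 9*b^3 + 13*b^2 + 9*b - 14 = (b - 7)*(b - 2)*(b - 1)*(b + 1)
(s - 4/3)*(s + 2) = s^2 + 2*s/3 - 8/3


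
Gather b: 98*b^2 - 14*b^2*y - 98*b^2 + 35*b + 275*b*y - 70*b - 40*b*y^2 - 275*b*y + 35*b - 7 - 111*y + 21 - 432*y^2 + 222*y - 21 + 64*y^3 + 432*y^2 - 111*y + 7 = -14*b^2*y - 40*b*y^2 + 64*y^3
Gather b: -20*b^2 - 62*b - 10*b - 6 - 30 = -20*b^2 - 72*b - 36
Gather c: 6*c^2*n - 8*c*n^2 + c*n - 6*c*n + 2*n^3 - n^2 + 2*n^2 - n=6*c^2*n + c*(-8*n^2 - 5*n) + 2*n^3 + n^2 - n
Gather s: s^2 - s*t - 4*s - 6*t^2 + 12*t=s^2 + s*(-t - 4) - 6*t^2 + 12*t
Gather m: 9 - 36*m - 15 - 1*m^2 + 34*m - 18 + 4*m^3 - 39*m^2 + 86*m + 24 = 4*m^3 - 40*m^2 + 84*m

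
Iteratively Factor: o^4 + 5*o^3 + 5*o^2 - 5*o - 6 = (o + 3)*(o^3 + 2*o^2 - o - 2) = (o + 1)*(o + 3)*(o^2 + o - 2) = (o + 1)*(o + 2)*(o + 3)*(o - 1)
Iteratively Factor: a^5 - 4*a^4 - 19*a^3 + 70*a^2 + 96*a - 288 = (a - 4)*(a^4 - 19*a^2 - 6*a + 72) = (a - 4)*(a + 3)*(a^3 - 3*a^2 - 10*a + 24) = (a - 4)*(a + 3)^2*(a^2 - 6*a + 8) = (a - 4)*(a - 2)*(a + 3)^2*(a - 4)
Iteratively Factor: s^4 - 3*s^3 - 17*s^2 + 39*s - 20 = (s - 1)*(s^3 - 2*s^2 - 19*s + 20) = (s - 1)^2*(s^2 - s - 20) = (s - 5)*(s - 1)^2*(s + 4)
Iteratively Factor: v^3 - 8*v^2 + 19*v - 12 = (v - 3)*(v^2 - 5*v + 4) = (v - 3)*(v - 1)*(v - 4)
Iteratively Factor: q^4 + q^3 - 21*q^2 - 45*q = (q + 3)*(q^3 - 2*q^2 - 15*q) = (q + 3)^2*(q^2 - 5*q) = q*(q + 3)^2*(q - 5)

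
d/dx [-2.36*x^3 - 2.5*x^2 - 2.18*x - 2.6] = -7.08*x^2 - 5.0*x - 2.18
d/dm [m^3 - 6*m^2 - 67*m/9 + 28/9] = 3*m^2 - 12*m - 67/9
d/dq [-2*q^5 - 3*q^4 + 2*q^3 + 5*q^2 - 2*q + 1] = -10*q^4 - 12*q^3 + 6*q^2 + 10*q - 2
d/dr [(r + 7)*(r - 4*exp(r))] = r - (r + 7)*(4*exp(r) - 1) - 4*exp(r)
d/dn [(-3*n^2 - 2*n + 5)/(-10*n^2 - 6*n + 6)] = (-n^2 + 32*n + 9)/(2*(25*n^4 + 30*n^3 - 21*n^2 - 18*n + 9))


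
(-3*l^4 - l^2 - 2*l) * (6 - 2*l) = 6*l^5 - 18*l^4 + 2*l^3 - 2*l^2 - 12*l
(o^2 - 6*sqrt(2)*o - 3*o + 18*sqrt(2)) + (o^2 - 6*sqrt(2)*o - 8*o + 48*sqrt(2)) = 2*o^2 - 12*sqrt(2)*o - 11*o + 66*sqrt(2)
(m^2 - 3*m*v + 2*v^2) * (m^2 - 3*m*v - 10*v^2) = m^4 - 6*m^3*v + m^2*v^2 + 24*m*v^3 - 20*v^4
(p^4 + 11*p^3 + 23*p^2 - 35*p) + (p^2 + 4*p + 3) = p^4 + 11*p^3 + 24*p^2 - 31*p + 3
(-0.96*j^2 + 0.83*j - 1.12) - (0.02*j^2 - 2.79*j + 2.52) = -0.98*j^2 + 3.62*j - 3.64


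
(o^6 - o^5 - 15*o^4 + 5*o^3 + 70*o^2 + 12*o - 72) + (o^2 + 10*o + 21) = o^6 - o^5 - 15*o^4 + 5*o^3 + 71*o^2 + 22*o - 51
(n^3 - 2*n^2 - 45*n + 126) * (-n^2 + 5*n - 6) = -n^5 + 7*n^4 + 29*n^3 - 339*n^2 + 900*n - 756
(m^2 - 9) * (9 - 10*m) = -10*m^3 + 9*m^2 + 90*m - 81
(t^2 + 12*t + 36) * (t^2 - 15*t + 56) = t^4 - 3*t^3 - 88*t^2 + 132*t + 2016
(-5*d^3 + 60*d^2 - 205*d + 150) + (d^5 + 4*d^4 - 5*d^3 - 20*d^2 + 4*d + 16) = d^5 + 4*d^4 - 10*d^3 + 40*d^2 - 201*d + 166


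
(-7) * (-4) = 28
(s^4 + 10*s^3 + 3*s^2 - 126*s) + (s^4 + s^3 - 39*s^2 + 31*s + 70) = 2*s^4 + 11*s^3 - 36*s^2 - 95*s + 70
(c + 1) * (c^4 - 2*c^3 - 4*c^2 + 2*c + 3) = c^5 - c^4 - 6*c^3 - 2*c^2 + 5*c + 3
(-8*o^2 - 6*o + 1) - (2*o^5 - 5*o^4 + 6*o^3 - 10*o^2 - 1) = -2*o^5 + 5*o^4 - 6*o^3 + 2*o^2 - 6*o + 2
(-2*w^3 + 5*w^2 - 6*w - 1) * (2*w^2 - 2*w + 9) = -4*w^5 + 14*w^4 - 40*w^3 + 55*w^2 - 52*w - 9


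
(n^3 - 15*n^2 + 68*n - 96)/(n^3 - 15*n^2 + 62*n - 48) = (n^2 - 7*n + 12)/(n^2 - 7*n + 6)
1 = 1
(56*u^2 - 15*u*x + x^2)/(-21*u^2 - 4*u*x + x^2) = (-8*u + x)/(3*u + x)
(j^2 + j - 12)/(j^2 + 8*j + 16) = (j - 3)/(j + 4)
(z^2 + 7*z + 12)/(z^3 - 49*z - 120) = (z + 4)/(z^2 - 3*z - 40)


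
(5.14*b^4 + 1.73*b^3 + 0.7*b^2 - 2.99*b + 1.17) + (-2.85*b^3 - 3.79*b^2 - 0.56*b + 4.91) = 5.14*b^4 - 1.12*b^3 - 3.09*b^2 - 3.55*b + 6.08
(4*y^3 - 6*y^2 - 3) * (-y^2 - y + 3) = -4*y^5 + 2*y^4 + 18*y^3 - 15*y^2 + 3*y - 9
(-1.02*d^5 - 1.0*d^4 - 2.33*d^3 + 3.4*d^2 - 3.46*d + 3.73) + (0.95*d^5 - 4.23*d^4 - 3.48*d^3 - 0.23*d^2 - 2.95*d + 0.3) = -0.0700000000000001*d^5 - 5.23*d^4 - 5.81*d^3 + 3.17*d^2 - 6.41*d + 4.03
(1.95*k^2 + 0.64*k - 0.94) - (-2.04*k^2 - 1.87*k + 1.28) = 3.99*k^2 + 2.51*k - 2.22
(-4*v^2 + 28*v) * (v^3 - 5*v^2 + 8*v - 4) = -4*v^5 + 48*v^4 - 172*v^3 + 240*v^2 - 112*v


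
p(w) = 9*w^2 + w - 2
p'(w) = 18*w + 1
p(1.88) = 31.69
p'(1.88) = 34.84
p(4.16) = 157.91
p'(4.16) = 75.88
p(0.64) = 2.33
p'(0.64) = 12.52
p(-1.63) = 20.28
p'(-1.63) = -28.34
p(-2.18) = 38.59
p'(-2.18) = -38.24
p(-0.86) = 3.80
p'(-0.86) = -14.48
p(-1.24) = 10.60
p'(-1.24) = -21.32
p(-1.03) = 6.52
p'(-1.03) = -17.54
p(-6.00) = 316.00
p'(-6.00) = -107.00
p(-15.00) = 2008.00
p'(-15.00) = -269.00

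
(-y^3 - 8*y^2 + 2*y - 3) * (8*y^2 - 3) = -8*y^5 - 64*y^4 + 19*y^3 - 6*y + 9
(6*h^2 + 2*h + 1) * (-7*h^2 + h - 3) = -42*h^4 - 8*h^3 - 23*h^2 - 5*h - 3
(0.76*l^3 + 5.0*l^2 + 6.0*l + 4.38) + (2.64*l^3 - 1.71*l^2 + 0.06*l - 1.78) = 3.4*l^3 + 3.29*l^2 + 6.06*l + 2.6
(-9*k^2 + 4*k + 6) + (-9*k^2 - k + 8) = -18*k^2 + 3*k + 14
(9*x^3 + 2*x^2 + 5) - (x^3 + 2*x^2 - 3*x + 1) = 8*x^3 + 3*x + 4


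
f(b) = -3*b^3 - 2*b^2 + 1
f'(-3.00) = -69.00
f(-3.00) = 64.00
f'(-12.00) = -1248.00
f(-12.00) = 4897.00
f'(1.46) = -25.02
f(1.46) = -12.60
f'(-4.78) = -186.52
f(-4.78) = 282.95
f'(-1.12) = -6.81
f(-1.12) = 2.71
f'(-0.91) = -3.81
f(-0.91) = 1.60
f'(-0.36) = 0.27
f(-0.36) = 0.88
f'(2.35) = -59.10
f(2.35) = -48.98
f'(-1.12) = -6.81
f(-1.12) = 2.71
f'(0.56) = -5.06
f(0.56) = -0.15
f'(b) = -9*b^2 - 4*b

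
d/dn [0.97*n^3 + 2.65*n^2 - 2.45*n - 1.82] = 2.91*n^2 + 5.3*n - 2.45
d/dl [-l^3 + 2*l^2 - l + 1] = -3*l^2 + 4*l - 1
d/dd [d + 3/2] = 1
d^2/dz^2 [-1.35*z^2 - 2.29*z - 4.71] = -2.70000000000000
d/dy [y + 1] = 1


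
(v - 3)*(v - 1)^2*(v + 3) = v^4 - 2*v^3 - 8*v^2 + 18*v - 9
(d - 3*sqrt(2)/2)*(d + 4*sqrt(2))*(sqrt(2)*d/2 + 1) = sqrt(2)*d^3/2 + 7*d^2/2 - 7*sqrt(2)*d/2 - 12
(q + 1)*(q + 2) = q^2 + 3*q + 2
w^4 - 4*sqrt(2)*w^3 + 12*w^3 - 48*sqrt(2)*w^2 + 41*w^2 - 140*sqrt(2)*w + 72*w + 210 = (w + 5)*(w + 7)*(w - 3*sqrt(2))*(w - sqrt(2))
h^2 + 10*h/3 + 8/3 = (h + 4/3)*(h + 2)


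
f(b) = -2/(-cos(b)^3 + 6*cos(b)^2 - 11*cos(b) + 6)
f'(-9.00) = -0.04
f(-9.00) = -0.09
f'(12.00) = -21.32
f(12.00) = -5.14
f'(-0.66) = -13.19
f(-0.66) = -3.56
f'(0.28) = 181.77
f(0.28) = -24.24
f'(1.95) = 0.25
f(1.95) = -0.18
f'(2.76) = 0.04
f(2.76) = -0.09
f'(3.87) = -0.09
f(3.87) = -0.11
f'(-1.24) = -1.53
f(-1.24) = -0.66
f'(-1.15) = -2.02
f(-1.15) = -0.82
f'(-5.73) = 22.94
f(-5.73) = -5.43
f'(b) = -2*(-3*sin(b)*cos(b)^2 + 12*sin(b)*cos(b) - 11*sin(b))/(-cos(b)^3 + 6*cos(b)^2 - 11*cos(b) + 6)^2 = 2*(3*cos(b)^2 - 12*cos(b) + 11)*sin(b)/(cos(b)^3 - 6*cos(b)^2 + 11*cos(b) - 6)^2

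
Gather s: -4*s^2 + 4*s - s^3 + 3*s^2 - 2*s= -s^3 - s^2 + 2*s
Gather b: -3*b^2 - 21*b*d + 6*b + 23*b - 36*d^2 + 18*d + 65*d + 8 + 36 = -3*b^2 + b*(29 - 21*d) - 36*d^2 + 83*d + 44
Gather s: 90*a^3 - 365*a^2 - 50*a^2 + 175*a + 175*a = 90*a^3 - 415*a^2 + 350*a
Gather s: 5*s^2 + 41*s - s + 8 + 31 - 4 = 5*s^2 + 40*s + 35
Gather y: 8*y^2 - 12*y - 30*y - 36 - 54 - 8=8*y^2 - 42*y - 98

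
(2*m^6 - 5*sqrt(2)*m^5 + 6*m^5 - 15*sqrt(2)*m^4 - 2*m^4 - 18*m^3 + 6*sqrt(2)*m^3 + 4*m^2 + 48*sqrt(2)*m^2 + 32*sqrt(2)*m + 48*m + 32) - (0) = 2*m^6 - 5*sqrt(2)*m^5 + 6*m^5 - 15*sqrt(2)*m^4 - 2*m^4 - 18*m^3 + 6*sqrt(2)*m^3 + 4*m^2 + 48*sqrt(2)*m^2 + 32*sqrt(2)*m + 48*m + 32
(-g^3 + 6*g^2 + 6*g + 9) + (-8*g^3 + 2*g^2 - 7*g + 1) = -9*g^3 + 8*g^2 - g + 10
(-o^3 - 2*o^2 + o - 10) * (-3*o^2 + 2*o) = 3*o^5 + 4*o^4 - 7*o^3 + 32*o^2 - 20*o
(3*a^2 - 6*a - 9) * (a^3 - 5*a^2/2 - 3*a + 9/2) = 3*a^5 - 27*a^4/2 - 3*a^3 + 54*a^2 - 81/2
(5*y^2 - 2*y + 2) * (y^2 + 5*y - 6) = 5*y^4 + 23*y^3 - 38*y^2 + 22*y - 12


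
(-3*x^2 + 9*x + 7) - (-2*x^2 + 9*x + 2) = 5 - x^2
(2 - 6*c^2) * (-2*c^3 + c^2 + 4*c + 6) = 12*c^5 - 6*c^4 - 28*c^3 - 34*c^2 + 8*c + 12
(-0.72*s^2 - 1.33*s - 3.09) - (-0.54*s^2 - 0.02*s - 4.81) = -0.18*s^2 - 1.31*s + 1.72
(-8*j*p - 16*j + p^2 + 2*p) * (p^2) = -8*j*p^3 - 16*j*p^2 + p^4 + 2*p^3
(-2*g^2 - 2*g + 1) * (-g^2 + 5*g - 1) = 2*g^4 - 8*g^3 - 9*g^2 + 7*g - 1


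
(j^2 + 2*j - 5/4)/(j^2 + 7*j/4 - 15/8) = 2*(2*j - 1)/(4*j - 3)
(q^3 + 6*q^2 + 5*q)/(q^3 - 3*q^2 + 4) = q*(q + 5)/(q^2 - 4*q + 4)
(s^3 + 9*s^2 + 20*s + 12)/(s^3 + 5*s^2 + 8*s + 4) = (s + 6)/(s + 2)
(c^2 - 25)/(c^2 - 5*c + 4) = (c^2 - 25)/(c^2 - 5*c + 4)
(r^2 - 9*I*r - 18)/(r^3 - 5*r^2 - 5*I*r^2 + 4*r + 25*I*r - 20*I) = (r^2 - 9*I*r - 18)/(r^3 - 5*r^2*(1 + I) + r*(4 + 25*I) - 20*I)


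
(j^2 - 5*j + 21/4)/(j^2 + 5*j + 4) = (j^2 - 5*j + 21/4)/(j^2 + 5*j + 4)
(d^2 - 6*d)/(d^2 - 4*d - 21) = d*(6 - d)/(-d^2 + 4*d + 21)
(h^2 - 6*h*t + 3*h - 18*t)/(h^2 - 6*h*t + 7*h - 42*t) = (h + 3)/(h + 7)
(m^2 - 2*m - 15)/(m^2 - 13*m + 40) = (m + 3)/(m - 8)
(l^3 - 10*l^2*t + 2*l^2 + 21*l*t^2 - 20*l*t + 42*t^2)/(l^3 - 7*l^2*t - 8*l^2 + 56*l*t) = (l^2 - 3*l*t + 2*l - 6*t)/(l*(l - 8))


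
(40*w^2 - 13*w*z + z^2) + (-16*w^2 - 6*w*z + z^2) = 24*w^2 - 19*w*z + 2*z^2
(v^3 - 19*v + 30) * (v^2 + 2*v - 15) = v^5 + 2*v^4 - 34*v^3 - 8*v^2 + 345*v - 450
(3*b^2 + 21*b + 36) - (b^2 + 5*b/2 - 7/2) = 2*b^2 + 37*b/2 + 79/2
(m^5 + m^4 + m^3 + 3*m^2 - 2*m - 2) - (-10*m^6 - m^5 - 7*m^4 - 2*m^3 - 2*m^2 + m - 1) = 10*m^6 + 2*m^5 + 8*m^4 + 3*m^3 + 5*m^2 - 3*m - 1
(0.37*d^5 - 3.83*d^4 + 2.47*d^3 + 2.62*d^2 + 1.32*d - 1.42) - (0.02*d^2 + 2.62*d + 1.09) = 0.37*d^5 - 3.83*d^4 + 2.47*d^3 + 2.6*d^2 - 1.3*d - 2.51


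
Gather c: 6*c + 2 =6*c + 2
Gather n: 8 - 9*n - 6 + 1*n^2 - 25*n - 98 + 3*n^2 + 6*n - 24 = 4*n^2 - 28*n - 120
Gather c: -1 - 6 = -7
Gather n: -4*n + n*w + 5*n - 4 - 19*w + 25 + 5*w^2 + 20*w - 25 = n*(w + 1) + 5*w^2 + w - 4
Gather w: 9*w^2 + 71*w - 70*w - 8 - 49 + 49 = 9*w^2 + w - 8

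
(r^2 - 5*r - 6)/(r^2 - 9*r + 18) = (r + 1)/(r - 3)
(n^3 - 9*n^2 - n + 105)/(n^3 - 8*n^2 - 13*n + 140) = (n + 3)/(n + 4)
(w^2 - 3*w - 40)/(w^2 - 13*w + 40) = (w + 5)/(w - 5)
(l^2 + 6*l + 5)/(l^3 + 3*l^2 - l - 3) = (l + 5)/(l^2 + 2*l - 3)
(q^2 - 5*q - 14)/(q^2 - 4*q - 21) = (q + 2)/(q + 3)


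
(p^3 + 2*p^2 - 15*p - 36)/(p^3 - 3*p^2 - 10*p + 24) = (p + 3)/(p - 2)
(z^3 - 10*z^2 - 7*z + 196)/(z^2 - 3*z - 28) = z - 7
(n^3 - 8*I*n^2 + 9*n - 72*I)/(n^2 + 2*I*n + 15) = (n^2 - 5*I*n + 24)/(n + 5*I)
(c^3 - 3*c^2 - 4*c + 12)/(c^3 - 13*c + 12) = (c^2 - 4)/(c^2 + 3*c - 4)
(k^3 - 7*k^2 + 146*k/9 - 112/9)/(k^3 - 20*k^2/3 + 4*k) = (9*k^3 - 63*k^2 + 146*k - 112)/(3*k*(3*k^2 - 20*k + 12))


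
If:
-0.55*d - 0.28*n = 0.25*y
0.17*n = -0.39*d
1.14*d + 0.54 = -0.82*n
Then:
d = 0.73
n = -1.67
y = 0.27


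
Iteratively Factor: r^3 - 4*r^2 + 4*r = (r - 2)*(r^2 - 2*r) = (r - 2)^2*(r)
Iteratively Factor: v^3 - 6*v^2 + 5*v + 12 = (v - 4)*(v^2 - 2*v - 3) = (v - 4)*(v + 1)*(v - 3)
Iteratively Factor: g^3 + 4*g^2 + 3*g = (g)*(g^2 + 4*g + 3) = g*(g + 1)*(g + 3)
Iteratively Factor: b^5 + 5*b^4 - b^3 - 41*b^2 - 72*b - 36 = (b - 3)*(b^4 + 8*b^3 + 23*b^2 + 28*b + 12) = (b - 3)*(b + 1)*(b^3 + 7*b^2 + 16*b + 12) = (b - 3)*(b + 1)*(b + 2)*(b^2 + 5*b + 6) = (b - 3)*(b + 1)*(b + 2)^2*(b + 3)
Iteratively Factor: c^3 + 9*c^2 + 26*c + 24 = (c + 2)*(c^2 + 7*c + 12) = (c + 2)*(c + 3)*(c + 4)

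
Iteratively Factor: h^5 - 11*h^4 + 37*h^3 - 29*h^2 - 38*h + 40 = (h - 1)*(h^4 - 10*h^3 + 27*h^2 - 2*h - 40) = (h - 5)*(h - 1)*(h^3 - 5*h^2 + 2*h + 8) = (h - 5)*(h - 2)*(h - 1)*(h^2 - 3*h - 4) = (h - 5)*(h - 2)*(h - 1)*(h + 1)*(h - 4)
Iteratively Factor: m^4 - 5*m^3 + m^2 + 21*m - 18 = (m - 3)*(m^3 - 2*m^2 - 5*m + 6) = (m - 3)*(m - 1)*(m^2 - m - 6) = (m - 3)^2*(m - 1)*(m + 2)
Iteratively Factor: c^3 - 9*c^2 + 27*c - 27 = (c - 3)*(c^2 - 6*c + 9) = (c - 3)^2*(c - 3)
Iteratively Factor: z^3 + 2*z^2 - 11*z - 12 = (z + 1)*(z^2 + z - 12) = (z + 1)*(z + 4)*(z - 3)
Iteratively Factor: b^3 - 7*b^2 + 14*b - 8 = (b - 4)*(b^2 - 3*b + 2) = (b - 4)*(b - 2)*(b - 1)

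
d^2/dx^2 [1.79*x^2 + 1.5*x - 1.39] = 3.58000000000000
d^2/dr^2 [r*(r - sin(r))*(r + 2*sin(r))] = -r^2*sin(r) + 4*r*cos(r) - 4*r*cos(2*r) + 6*r + 2*sin(r) - 4*sin(2*r)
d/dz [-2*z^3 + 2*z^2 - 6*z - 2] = -6*z^2 + 4*z - 6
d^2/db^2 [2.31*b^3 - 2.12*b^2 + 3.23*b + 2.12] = 13.86*b - 4.24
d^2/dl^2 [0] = 0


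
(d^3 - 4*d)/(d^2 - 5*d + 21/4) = 4*d*(d^2 - 4)/(4*d^2 - 20*d + 21)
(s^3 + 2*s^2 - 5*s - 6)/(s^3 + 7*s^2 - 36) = (s + 1)/(s + 6)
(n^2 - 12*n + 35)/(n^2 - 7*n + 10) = (n - 7)/(n - 2)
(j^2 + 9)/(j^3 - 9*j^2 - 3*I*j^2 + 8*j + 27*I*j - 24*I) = (j + 3*I)/(j^2 - 9*j + 8)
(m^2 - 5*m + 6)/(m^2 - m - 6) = (m - 2)/(m + 2)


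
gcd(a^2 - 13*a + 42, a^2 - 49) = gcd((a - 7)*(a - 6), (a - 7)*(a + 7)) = a - 7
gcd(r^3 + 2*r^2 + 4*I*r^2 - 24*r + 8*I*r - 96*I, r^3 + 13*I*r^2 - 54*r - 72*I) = r + 4*I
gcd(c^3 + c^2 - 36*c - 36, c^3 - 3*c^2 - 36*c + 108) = c^2 - 36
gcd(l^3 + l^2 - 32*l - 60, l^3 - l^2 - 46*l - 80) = l^2 + 7*l + 10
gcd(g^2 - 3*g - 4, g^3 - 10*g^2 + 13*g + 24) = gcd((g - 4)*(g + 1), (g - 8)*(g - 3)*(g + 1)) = g + 1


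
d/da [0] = 0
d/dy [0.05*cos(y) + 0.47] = -0.05*sin(y)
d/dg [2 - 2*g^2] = -4*g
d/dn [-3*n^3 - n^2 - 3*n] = -9*n^2 - 2*n - 3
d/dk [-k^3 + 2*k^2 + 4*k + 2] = -3*k^2 + 4*k + 4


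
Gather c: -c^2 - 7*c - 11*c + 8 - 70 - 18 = -c^2 - 18*c - 80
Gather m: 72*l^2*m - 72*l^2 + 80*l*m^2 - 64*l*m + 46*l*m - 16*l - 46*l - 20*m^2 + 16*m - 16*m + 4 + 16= -72*l^2 - 62*l + m^2*(80*l - 20) + m*(72*l^2 - 18*l) + 20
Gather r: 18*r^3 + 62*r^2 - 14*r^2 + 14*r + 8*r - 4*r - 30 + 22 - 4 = 18*r^3 + 48*r^2 + 18*r - 12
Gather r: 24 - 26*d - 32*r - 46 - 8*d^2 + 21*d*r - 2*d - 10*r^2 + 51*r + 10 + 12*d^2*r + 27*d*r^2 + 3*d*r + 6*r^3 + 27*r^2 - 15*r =-8*d^2 - 28*d + 6*r^3 + r^2*(27*d + 17) + r*(12*d^2 + 24*d + 4) - 12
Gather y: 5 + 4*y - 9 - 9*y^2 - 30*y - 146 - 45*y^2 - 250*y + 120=-54*y^2 - 276*y - 30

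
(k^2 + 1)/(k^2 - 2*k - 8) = (k^2 + 1)/(k^2 - 2*k - 8)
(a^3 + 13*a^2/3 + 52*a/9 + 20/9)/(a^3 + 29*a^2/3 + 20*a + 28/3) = (a + 5/3)/(a + 7)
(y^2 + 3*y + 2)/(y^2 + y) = (y + 2)/y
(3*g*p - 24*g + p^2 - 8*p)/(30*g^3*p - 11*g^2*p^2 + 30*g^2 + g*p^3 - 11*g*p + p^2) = (3*g*p - 24*g + p^2 - 8*p)/(30*g^3*p - 11*g^2*p^2 + 30*g^2 + g*p^3 - 11*g*p + p^2)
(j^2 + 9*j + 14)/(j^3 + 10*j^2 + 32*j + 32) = (j + 7)/(j^2 + 8*j + 16)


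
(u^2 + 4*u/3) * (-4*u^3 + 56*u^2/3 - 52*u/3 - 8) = -4*u^5 + 40*u^4/3 + 68*u^3/9 - 280*u^2/9 - 32*u/3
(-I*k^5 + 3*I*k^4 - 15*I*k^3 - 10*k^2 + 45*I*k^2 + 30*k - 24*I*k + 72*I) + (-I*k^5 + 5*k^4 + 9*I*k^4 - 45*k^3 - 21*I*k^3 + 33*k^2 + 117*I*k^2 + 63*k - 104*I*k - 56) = -2*I*k^5 + 5*k^4 + 12*I*k^4 - 45*k^3 - 36*I*k^3 + 23*k^2 + 162*I*k^2 + 93*k - 128*I*k - 56 + 72*I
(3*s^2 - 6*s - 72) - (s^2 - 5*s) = 2*s^2 - s - 72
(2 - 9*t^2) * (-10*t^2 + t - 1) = 90*t^4 - 9*t^3 - 11*t^2 + 2*t - 2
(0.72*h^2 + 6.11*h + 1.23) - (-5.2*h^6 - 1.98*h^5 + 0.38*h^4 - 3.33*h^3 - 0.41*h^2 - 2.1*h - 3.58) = 5.2*h^6 + 1.98*h^5 - 0.38*h^4 + 3.33*h^3 + 1.13*h^2 + 8.21*h + 4.81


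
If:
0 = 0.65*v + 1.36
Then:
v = -2.09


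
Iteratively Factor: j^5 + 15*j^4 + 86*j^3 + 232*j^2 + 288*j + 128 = (j + 2)*(j^4 + 13*j^3 + 60*j^2 + 112*j + 64) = (j + 2)*(j + 4)*(j^3 + 9*j^2 + 24*j + 16) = (j + 2)*(j + 4)^2*(j^2 + 5*j + 4) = (j + 1)*(j + 2)*(j + 4)^2*(j + 4)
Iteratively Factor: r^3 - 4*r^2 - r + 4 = (r + 1)*(r^2 - 5*r + 4) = (r - 1)*(r + 1)*(r - 4)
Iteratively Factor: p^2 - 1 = (p + 1)*(p - 1)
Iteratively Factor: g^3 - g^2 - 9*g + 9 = (g - 1)*(g^2 - 9) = (g - 1)*(g + 3)*(g - 3)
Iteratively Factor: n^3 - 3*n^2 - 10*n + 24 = (n - 4)*(n^2 + n - 6) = (n - 4)*(n + 3)*(n - 2)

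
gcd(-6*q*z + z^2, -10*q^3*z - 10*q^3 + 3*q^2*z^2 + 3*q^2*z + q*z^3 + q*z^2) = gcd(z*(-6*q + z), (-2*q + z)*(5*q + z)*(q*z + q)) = 1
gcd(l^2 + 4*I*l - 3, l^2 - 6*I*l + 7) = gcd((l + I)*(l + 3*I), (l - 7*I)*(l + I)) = l + I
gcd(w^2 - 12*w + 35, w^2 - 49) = w - 7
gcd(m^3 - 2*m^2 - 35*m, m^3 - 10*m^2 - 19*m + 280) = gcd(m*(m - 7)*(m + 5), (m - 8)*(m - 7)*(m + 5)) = m^2 - 2*m - 35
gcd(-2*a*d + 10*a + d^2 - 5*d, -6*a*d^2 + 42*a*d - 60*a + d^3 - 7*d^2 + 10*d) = d - 5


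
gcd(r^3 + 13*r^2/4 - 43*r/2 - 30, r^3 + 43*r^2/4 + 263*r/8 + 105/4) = r^2 + 29*r/4 + 15/2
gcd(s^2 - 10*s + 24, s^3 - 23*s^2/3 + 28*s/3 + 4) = s - 6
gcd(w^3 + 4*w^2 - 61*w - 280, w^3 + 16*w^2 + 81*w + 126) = w + 7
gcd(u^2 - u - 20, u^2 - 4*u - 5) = u - 5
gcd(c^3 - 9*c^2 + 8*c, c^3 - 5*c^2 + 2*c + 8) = 1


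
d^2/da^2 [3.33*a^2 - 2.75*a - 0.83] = 6.66000000000000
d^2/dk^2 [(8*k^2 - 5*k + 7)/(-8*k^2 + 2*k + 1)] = 12*(32*k^3 - 256*k^2 + 76*k - 17)/(512*k^6 - 384*k^5 - 96*k^4 + 88*k^3 + 12*k^2 - 6*k - 1)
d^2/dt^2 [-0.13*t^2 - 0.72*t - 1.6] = -0.260000000000000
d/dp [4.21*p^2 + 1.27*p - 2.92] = 8.42*p + 1.27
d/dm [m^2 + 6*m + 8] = 2*m + 6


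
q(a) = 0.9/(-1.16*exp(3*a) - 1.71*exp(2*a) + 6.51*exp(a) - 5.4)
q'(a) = 0.9*(3.48*exp(3*a) + 3.42*exp(2*a) - 6.51*exp(a))/(-1.16*exp(3*a) - 1.71*exp(2*a) + 6.51*exp(a) - 5.4)^2 = (3.132*exp(2*a) + 3.078*exp(a) - 5.859)*exp(a)/(1.16*exp(3*a) + 1.71*exp(2*a) - 6.51*exp(a) + 5.4)^2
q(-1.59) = -0.22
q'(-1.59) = -0.06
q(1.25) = -0.02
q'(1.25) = 0.05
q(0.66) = -0.12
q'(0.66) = 0.40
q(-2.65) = -0.18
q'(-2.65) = -0.02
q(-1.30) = -0.24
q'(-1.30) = -0.09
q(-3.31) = -0.17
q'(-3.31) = -0.01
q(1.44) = -0.01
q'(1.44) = 0.03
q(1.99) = -0.00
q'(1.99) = 0.01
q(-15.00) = -0.17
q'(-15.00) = 0.00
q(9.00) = 0.00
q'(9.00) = 0.00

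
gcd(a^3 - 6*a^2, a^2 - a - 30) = a - 6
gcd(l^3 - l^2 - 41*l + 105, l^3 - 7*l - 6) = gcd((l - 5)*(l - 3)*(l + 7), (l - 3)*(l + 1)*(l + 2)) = l - 3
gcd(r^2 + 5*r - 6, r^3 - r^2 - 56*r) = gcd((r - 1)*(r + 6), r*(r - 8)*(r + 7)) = 1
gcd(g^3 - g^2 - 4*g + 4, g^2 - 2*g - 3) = 1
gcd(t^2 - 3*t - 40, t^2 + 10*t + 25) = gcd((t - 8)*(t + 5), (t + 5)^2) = t + 5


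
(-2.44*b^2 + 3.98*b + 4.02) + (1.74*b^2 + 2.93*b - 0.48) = -0.7*b^2 + 6.91*b + 3.54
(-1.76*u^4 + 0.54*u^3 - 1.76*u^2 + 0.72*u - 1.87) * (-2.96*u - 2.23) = 5.2096*u^5 + 2.3264*u^4 + 4.0054*u^3 + 1.7936*u^2 + 3.9296*u + 4.1701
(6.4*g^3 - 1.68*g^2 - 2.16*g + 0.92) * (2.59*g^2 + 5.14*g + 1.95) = 16.576*g^5 + 28.5448*g^4 - 1.7496*g^3 - 11.9956*g^2 + 0.5168*g + 1.794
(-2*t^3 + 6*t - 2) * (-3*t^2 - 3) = 6*t^5 - 12*t^3 + 6*t^2 - 18*t + 6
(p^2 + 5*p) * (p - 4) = p^3 + p^2 - 20*p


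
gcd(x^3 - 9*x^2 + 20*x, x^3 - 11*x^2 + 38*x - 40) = x^2 - 9*x + 20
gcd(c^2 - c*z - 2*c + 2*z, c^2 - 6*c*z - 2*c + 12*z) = c - 2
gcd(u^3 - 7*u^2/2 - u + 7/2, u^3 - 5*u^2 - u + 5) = u^2 - 1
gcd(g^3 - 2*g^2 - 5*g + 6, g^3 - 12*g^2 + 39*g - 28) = g - 1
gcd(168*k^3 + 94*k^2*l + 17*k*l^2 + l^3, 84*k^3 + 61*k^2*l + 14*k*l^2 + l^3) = 28*k^2 + 11*k*l + l^2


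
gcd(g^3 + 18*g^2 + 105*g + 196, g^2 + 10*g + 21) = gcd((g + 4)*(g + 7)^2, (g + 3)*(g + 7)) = g + 7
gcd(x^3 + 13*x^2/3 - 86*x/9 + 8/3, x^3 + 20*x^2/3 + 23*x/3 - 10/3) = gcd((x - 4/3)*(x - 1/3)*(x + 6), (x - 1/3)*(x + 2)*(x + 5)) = x - 1/3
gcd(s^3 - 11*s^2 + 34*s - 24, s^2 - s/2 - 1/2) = s - 1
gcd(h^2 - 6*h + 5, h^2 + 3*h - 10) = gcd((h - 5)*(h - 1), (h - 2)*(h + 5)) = 1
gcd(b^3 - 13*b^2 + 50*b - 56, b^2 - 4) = b - 2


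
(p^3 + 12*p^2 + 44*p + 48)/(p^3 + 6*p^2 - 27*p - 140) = (p^2 + 8*p + 12)/(p^2 + 2*p - 35)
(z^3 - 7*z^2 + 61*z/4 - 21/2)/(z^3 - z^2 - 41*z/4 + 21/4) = (2*z^2 - 7*z + 6)/(2*z^2 + 5*z - 3)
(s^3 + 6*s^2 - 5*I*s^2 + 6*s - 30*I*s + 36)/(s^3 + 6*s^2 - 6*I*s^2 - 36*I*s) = (s + I)/s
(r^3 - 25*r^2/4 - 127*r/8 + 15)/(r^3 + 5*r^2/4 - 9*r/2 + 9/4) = (r^2 - 11*r/2 - 20)/(r^2 + 2*r - 3)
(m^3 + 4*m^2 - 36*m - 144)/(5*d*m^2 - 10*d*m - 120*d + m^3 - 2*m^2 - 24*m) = (m + 6)/(5*d + m)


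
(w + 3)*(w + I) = w^2 + 3*w + I*w + 3*I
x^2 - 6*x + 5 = (x - 5)*(x - 1)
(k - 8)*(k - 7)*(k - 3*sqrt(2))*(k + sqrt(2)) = k^4 - 15*k^3 - 2*sqrt(2)*k^3 + 30*sqrt(2)*k^2 + 50*k^2 - 112*sqrt(2)*k + 90*k - 336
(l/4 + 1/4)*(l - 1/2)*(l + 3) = l^3/4 + 7*l^2/8 + l/4 - 3/8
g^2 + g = g*(g + 1)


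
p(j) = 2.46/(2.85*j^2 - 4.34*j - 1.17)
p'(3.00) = -0.24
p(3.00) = 0.21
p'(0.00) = 7.80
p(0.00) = -2.10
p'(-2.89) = 0.04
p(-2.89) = 0.07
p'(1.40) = -3.25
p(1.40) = -1.48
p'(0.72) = 0.07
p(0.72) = -0.87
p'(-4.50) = 0.01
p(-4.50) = 0.03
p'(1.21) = -1.24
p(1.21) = -1.09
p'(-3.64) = 0.02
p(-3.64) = 0.05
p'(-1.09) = 0.54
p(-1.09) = 0.35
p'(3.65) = -0.09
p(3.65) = 0.12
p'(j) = 2.46*(4.34 - 5.7*j)/(2.85*j^2 - 4.34*j - 1.17)^2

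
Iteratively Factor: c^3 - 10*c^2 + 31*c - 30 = (c - 5)*(c^2 - 5*c + 6) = (c - 5)*(c - 3)*(c - 2)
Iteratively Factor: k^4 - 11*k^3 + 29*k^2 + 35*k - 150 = (k - 5)*(k^3 - 6*k^2 - k + 30) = (k - 5)^2*(k^2 - k - 6) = (k - 5)^2*(k + 2)*(k - 3)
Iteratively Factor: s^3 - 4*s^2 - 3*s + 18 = (s + 2)*(s^2 - 6*s + 9) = (s - 3)*(s + 2)*(s - 3)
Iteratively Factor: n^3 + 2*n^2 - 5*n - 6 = (n + 3)*(n^2 - n - 2) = (n + 1)*(n + 3)*(n - 2)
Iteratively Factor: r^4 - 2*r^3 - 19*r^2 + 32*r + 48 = (r - 3)*(r^3 + r^2 - 16*r - 16) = (r - 3)*(r + 1)*(r^2 - 16) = (r - 3)*(r + 1)*(r + 4)*(r - 4)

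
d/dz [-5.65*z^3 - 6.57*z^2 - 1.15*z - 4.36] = -16.95*z^2 - 13.14*z - 1.15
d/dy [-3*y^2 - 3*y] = -6*y - 3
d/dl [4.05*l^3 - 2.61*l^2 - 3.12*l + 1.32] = 12.15*l^2 - 5.22*l - 3.12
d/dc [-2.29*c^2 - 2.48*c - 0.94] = -4.58*c - 2.48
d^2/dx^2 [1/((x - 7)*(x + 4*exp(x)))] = 2*(-2*(x - 7)^2*(x + 4*exp(x))*exp(x) + (x - 7)^2*(4*exp(x) + 1)^2 + (x - 7)*(x + 4*exp(x))*(4*exp(x) + 1) + (x + 4*exp(x))^2)/((x - 7)^3*(x + 4*exp(x))^3)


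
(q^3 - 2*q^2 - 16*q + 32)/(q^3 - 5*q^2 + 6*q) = (q^2 - 16)/(q*(q - 3))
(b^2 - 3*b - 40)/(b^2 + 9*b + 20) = (b - 8)/(b + 4)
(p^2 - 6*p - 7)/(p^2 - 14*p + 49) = (p + 1)/(p - 7)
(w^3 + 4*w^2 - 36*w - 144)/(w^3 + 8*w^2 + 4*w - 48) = (w - 6)/(w - 2)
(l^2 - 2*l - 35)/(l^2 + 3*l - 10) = (l - 7)/(l - 2)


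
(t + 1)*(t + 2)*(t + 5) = t^3 + 8*t^2 + 17*t + 10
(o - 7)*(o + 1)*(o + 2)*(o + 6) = o^4 + 2*o^3 - 43*o^2 - 128*o - 84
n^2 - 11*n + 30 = (n - 6)*(n - 5)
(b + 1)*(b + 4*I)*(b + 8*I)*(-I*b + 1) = -I*b^4 + 13*b^3 - I*b^3 + 13*b^2 + 44*I*b^2 - 32*b + 44*I*b - 32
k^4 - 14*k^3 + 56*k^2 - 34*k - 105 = (k - 7)*(k - 5)*(k - 3)*(k + 1)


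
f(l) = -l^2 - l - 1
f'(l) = -2*l - 1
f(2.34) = -8.82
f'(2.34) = -5.68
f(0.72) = -2.24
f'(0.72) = -2.44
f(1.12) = -3.37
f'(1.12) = -3.24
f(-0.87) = -0.89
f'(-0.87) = 0.74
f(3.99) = -20.91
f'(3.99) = -8.98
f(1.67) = -5.46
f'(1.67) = -4.34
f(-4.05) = -13.35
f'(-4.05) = 7.10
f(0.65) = -2.07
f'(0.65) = -2.30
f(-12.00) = -133.00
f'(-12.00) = 23.00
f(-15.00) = -211.00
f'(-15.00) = 29.00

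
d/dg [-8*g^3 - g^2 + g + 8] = -24*g^2 - 2*g + 1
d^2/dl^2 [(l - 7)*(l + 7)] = 2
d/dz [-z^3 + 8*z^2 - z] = -3*z^2 + 16*z - 1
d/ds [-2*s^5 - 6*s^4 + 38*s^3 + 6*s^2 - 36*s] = -10*s^4 - 24*s^3 + 114*s^2 + 12*s - 36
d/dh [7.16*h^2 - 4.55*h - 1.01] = 14.32*h - 4.55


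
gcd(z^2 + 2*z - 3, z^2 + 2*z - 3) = z^2 + 2*z - 3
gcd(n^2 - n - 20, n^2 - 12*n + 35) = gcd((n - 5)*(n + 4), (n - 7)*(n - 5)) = n - 5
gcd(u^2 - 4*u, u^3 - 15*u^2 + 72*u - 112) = u - 4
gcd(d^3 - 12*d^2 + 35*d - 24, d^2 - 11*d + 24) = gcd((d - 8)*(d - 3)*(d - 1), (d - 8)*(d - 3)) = d^2 - 11*d + 24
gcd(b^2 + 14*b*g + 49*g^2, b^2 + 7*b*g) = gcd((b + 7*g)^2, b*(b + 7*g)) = b + 7*g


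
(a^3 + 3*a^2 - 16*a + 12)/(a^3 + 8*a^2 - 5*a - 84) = (a^3 + 3*a^2 - 16*a + 12)/(a^3 + 8*a^2 - 5*a - 84)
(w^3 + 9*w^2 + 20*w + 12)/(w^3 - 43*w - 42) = (w + 2)/(w - 7)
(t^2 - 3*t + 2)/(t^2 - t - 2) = (t - 1)/(t + 1)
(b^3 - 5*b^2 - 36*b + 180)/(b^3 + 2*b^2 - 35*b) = (b^2 - 36)/(b*(b + 7))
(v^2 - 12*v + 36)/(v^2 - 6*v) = (v - 6)/v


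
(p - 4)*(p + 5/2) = p^2 - 3*p/2 - 10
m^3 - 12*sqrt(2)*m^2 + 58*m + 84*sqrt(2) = (m - 7*sqrt(2))*(m - 6*sqrt(2))*(m + sqrt(2))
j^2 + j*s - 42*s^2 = (j - 6*s)*(j + 7*s)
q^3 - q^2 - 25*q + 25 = (q - 5)*(q - 1)*(q + 5)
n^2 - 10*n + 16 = (n - 8)*(n - 2)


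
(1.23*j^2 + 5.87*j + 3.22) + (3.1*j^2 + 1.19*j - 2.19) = 4.33*j^2 + 7.06*j + 1.03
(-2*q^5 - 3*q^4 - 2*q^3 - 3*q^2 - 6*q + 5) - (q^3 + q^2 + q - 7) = -2*q^5 - 3*q^4 - 3*q^3 - 4*q^2 - 7*q + 12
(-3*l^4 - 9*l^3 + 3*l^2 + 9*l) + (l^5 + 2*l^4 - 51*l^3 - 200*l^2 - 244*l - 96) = l^5 - l^4 - 60*l^3 - 197*l^2 - 235*l - 96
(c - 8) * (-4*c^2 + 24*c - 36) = -4*c^3 + 56*c^2 - 228*c + 288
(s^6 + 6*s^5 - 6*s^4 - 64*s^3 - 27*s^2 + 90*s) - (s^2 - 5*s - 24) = s^6 + 6*s^5 - 6*s^4 - 64*s^3 - 28*s^2 + 95*s + 24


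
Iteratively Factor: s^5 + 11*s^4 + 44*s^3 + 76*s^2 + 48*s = (s + 2)*(s^4 + 9*s^3 + 26*s^2 + 24*s) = (s + 2)^2*(s^3 + 7*s^2 + 12*s) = (s + 2)^2*(s + 3)*(s^2 + 4*s) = s*(s + 2)^2*(s + 3)*(s + 4)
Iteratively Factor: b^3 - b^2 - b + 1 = (b + 1)*(b^2 - 2*b + 1) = (b - 1)*(b + 1)*(b - 1)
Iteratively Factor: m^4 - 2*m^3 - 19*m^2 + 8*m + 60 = (m + 3)*(m^3 - 5*m^2 - 4*m + 20) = (m - 2)*(m + 3)*(m^2 - 3*m - 10) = (m - 2)*(m + 2)*(m + 3)*(m - 5)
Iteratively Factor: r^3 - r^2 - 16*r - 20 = (r + 2)*(r^2 - 3*r - 10) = (r + 2)^2*(r - 5)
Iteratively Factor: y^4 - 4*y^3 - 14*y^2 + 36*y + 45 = (y - 3)*(y^3 - y^2 - 17*y - 15) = (y - 3)*(y + 3)*(y^2 - 4*y - 5) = (y - 5)*(y - 3)*(y + 3)*(y + 1)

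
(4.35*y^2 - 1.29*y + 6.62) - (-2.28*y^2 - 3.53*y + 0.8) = 6.63*y^2 + 2.24*y + 5.82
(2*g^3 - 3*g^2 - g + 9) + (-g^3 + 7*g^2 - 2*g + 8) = g^3 + 4*g^2 - 3*g + 17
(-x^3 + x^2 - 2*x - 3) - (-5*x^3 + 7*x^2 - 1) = 4*x^3 - 6*x^2 - 2*x - 2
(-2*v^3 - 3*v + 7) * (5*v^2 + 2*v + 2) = -10*v^5 - 4*v^4 - 19*v^3 + 29*v^2 + 8*v + 14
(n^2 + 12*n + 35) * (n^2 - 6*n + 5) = n^4 + 6*n^3 - 32*n^2 - 150*n + 175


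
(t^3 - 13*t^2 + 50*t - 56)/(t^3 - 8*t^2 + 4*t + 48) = (t^2 - 9*t + 14)/(t^2 - 4*t - 12)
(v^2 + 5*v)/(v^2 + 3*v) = (v + 5)/(v + 3)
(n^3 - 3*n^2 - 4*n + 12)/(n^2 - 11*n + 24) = (n^2 - 4)/(n - 8)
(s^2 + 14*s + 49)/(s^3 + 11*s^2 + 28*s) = (s + 7)/(s*(s + 4))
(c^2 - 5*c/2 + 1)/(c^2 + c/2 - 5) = (2*c - 1)/(2*c + 5)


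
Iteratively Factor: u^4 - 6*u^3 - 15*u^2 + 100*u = (u - 5)*(u^3 - u^2 - 20*u) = u*(u - 5)*(u^2 - u - 20) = u*(u - 5)*(u + 4)*(u - 5)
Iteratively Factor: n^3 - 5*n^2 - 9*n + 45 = (n + 3)*(n^2 - 8*n + 15) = (n - 5)*(n + 3)*(n - 3)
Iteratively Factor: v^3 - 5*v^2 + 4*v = (v - 1)*(v^2 - 4*v) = (v - 4)*(v - 1)*(v)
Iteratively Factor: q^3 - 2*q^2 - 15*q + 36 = (q + 4)*(q^2 - 6*q + 9) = (q - 3)*(q + 4)*(q - 3)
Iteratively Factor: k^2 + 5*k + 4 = (k + 4)*(k + 1)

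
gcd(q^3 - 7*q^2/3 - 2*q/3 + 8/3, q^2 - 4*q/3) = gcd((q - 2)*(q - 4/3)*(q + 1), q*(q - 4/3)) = q - 4/3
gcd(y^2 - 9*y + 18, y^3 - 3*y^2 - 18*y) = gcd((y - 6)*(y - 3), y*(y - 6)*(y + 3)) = y - 6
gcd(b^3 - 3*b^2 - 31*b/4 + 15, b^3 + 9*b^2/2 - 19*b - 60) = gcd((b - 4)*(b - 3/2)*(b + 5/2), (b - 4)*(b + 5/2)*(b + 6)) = b^2 - 3*b/2 - 10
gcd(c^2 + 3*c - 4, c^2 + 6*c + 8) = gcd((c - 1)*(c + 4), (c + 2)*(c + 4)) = c + 4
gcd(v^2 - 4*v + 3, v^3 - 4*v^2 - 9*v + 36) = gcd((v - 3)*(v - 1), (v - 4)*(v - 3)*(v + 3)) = v - 3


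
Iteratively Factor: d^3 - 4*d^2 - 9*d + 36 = (d - 3)*(d^2 - d - 12) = (d - 3)*(d + 3)*(d - 4)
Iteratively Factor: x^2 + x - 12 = (x + 4)*(x - 3)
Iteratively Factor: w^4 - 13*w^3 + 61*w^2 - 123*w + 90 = (w - 3)*(w^3 - 10*w^2 + 31*w - 30) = (w - 5)*(w - 3)*(w^2 - 5*w + 6) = (w - 5)*(w - 3)^2*(w - 2)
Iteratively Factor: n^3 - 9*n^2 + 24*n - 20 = (n - 2)*(n^2 - 7*n + 10) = (n - 5)*(n - 2)*(n - 2)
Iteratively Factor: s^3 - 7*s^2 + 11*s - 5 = (s - 1)*(s^2 - 6*s + 5) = (s - 1)^2*(s - 5)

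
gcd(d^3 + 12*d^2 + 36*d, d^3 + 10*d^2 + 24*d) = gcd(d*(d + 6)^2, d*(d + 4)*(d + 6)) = d^2 + 6*d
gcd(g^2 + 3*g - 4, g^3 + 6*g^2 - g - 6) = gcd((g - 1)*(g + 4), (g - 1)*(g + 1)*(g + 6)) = g - 1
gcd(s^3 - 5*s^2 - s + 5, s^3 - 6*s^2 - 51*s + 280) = s - 5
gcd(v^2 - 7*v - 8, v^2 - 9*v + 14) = 1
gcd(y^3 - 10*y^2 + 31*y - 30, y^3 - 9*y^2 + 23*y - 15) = y^2 - 8*y + 15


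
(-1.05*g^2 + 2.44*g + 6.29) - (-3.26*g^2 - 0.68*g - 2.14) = 2.21*g^2 + 3.12*g + 8.43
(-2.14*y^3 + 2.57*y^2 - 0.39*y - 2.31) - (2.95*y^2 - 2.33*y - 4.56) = -2.14*y^3 - 0.38*y^2 + 1.94*y + 2.25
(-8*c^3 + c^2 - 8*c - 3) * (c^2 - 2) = -8*c^5 + c^4 + 8*c^3 - 5*c^2 + 16*c + 6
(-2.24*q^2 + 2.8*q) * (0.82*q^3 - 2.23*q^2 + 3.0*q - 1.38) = -1.8368*q^5 + 7.2912*q^4 - 12.964*q^3 + 11.4912*q^2 - 3.864*q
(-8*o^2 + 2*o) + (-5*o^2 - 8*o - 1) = -13*o^2 - 6*o - 1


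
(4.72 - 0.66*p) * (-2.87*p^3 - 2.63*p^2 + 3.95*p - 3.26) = 1.8942*p^4 - 11.8106*p^3 - 15.0206*p^2 + 20.7956*p - 15.3872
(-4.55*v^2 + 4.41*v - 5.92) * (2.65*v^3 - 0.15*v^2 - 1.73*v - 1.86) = -12.0575*v^5 + 12.369*v^4 - 8.478*v^3 + 1.7217*v^2 + 2.039*v + 11.0112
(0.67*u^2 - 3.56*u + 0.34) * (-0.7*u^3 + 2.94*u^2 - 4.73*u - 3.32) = -0.469*u^5 + 4.4618*u^4 - 13.8735*u^3 + 15.614*u^2 + 10.211*u - 1.1288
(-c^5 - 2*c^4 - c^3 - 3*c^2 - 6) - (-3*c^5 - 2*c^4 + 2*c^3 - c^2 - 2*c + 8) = 2*c^5 - 3*c^3 - 2*c^2 + 2*c - 14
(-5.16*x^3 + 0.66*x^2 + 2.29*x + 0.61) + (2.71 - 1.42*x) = -5.16*x^3 + 0.66*x^2 + 0.87*x + 3.32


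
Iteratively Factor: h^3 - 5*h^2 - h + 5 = (h - 5)*(h^2 - 1) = (h - 5)*(h - 1)*(h + 1)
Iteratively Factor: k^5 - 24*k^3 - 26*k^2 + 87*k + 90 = (k + 3)*(k^4 - 3*k^3 - 15*k^2 + 19*k + 30) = (k - 2)*(k + 3)*(k^3 - k^2 - 17*k - 15) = (k - 2)*(k + 1)*(k + 3)*(k^2 - 2*k - 15) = (k - 5)*(k - 2)*(k + 1)*(k + 3)*(k + 3)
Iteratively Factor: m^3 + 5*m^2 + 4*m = (m)*(m^2 + 5*m + 4) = m*(m + 4)*(m + 1)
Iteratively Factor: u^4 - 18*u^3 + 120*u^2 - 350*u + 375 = (u - 5)*(u^3 - 13*u^2 + 55*u - 75) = (u - 5)^2*(u^2 - 8*u + 15) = (u - 5)^3*(u - 3)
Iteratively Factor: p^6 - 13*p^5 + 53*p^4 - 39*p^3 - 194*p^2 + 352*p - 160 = (p + 2)*(p^5 - 15*p^4 + 83*p^3 - 205*p^2 + 216*p - 80) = (p - 4)*(p + 2)*(p^4 - 11*p^3 + 39*p^2 - 49*p + 20) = (p - 4)^2*(p + 2)*(p^3 - 7*p^2 + 11*p - 5) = (p - 4)^2*(p - 1)*(p + 2)*(p^2 - 6*p + 5) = (p - 4)^2*(p - 1)^2*(p + 2)*(p - 5)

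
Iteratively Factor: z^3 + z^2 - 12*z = (z + 4)*(z^2 - 3*z) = (z - 3)*(z + 4)*(z)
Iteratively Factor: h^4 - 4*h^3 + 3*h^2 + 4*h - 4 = (h + 1)*(h^3 - 5*h^2 + 8*h - 4) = (h - 2)*(h + 1)*(h^2 - 3*h + 2) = (h - 2)*(h - 1)*(h + 1)*(h - 2)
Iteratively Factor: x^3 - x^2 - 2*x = (x)*(x^2 - x - 2) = x*(x + 1)*(x - 2)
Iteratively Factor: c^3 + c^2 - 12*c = (c - 3)*(c^2 + 4*c) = c*(c - 3)*(c + 4)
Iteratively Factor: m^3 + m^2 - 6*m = (m - 2)*(m^2 + 3*m) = (m - 2)*(m + 3)*(m)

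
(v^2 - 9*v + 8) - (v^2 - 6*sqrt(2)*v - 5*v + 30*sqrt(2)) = -4*v + 6*sqrt(2)*v - 30*sqrt(2) + 8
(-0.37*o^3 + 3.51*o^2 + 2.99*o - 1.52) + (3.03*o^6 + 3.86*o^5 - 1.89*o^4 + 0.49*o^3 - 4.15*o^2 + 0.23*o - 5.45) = 3.03*o^6 + 3.86*o^5 - 1.89*o^4 + 0.12*o^3 - 0.640000000000001*o^2 + 3.22*o - 6.97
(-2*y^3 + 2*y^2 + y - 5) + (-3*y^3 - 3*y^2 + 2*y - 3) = -5*y^3 - y^2 + 3*y - 8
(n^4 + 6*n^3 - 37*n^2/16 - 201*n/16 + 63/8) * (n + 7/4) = n^5 + 31*n^4/4 + 131*n^3/16 - 1063*n^2/64 - 903*n/64 + 441/32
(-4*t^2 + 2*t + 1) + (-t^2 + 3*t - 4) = -5*t^2 + 5*t - 3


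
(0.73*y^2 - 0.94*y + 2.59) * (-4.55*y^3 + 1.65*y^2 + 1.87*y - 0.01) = -3.3215*y^5 + 5.4815*y^4 - 11.9704*y^3 + 2.5084*y^2 + 4.8527*y - 0.0259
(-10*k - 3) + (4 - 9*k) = 1 - 19*k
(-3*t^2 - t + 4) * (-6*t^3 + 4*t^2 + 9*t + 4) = 18*t^5 - 6*t^4 - 55*t^3 - 5*t^2 + 32*t + 16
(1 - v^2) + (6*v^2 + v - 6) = 5*v^2 + v - 5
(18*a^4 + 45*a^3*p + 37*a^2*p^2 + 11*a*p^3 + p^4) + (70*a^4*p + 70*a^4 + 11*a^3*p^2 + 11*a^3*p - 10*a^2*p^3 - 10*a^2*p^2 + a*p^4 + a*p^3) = 70*a^4*p + 88*a^4 + 11*a^3*p^2 + 56*a^3*p - 10*a^2*p^3 + 27*a^2*p^2 + a*p^4 + 12*a*p^3 + p^4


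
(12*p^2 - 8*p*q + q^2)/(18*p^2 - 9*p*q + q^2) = (2*p - q)/(3*p - q)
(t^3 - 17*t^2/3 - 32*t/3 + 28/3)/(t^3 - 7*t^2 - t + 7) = (3*t^2 + 4*t - 4)/(3*(t^2 - 1))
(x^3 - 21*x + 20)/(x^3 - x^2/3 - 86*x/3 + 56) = 3*(x^2 + 4*x - 5)/(3*x^2 + 11*x - 42)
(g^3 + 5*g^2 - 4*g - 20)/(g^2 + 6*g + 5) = (g^2 - 4)/(g + 1)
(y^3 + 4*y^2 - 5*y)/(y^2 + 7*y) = (y^2 + 4*y - 5)/(y + 7)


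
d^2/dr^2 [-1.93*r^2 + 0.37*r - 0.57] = -3.86000000000000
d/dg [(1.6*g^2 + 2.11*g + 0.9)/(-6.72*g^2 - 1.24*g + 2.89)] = (12.1952*g^2 + 21.344*g + 7.2139)/(45.1584*g^4 + 16.6656*g^3 - 37.304*g^2 - 7.1672*g + 8.3521)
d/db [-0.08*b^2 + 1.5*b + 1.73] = 1.5 - 0.16*b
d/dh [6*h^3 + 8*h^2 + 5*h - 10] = 18*h^2 + 16*h + 5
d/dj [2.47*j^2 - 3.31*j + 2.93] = 4.94*j - 3.31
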